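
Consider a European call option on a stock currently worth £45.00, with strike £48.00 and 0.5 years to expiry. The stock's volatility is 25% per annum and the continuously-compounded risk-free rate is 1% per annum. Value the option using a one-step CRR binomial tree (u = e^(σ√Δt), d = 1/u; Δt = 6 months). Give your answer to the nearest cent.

CRR parameters: u = e^(σ√Δt) = e^(0.25·√0.5) = 1.1934, d = 1/u = 0.8380
Per-period rate: rΔt = 0.01·0.5 = 0.005, so R = e^0.005 = 1.0050
Risk-neutral probability p = (e^0.005 − 0.8380)/(1.1934 − 0.8380) = 0.1670/0.3554 = 0.4700
Terminal stock prices: S_u = 53.7, S_d = 37.71
Terminal payoffs (S − K): max(5.701, 0) = 5.701, max(-10.29, 0) = 0
Node 0 (S = 45): V_0 = e^(−0.005)·[0.4700·5.7014 + 0.5300·0.0000] = 2.6664

£2.67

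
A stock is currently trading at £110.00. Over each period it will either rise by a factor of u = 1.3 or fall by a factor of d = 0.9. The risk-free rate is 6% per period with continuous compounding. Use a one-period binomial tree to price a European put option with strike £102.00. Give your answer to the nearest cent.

Risk-neutral probability p = (e^0.06 − 0.9)/(1.3 − 0.9) = 0.1618/0.4000 = 0.4046
Terminal stock prices: S_u = 143, S_d = 99
Terminal payoffs (K − S): max(-41, 0) = 0, max(3, 0) = 3
Node 0 (S = 110): V_0 = e^(−0.06)·[0.4046·0.0000 + 0.5954·3.0000] = 1.6822

£1.68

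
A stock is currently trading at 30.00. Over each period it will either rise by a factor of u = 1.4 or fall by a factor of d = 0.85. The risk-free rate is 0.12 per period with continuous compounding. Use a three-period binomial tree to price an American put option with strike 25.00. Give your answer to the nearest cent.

0.64

Risk-neutral probability p = (e^0.12 − 0.85)/(1.4 − 0.85) = 0.2775/0.5500 = 0.5045
Terminal stock prices: S_uuu = 82.32, S_uud = 49.98, S_udd = 30.34, S_ddd = 18.42
Terminal payoffs (K − S): max(-57.32, 0) = 0, max(-24.98, 0) = 0, max(-5.345, 0) = 0, max(6.576, 0) = 6.576
Node uu (S = 58.8): continuation = e^(−0.12)·[0.5045·0.0000 + 0.4955·0.0000] = 0.0000; exercise value = 0.0000 ≤ continuation, so V_uu = 0.0000
Node ud (S = 35.7): continuation = e^(−0.12)·[0.5045·0.0000 + 0.4955·0.0000] = 0.0000; exercise value = 0.0000 ≤ continuation, so V_ud = 0.0000
Node dd (S = 21.67): continuation = e^(−0.12)·[0.5045·0.0000 + 0.4955·6.5763] = 2.8898; exercise value = 3.3250 > continuation, so V_dd = 3.3250 (exercise)
Node u (S = 42): continuation = e^(−0.12)·[0.5045·0.0000 + 0.4955·0.0000] = 0.0000; exercise value = 0.0000 ≤ continuation, so V_u = 0.0000
Node d (S = 25.5): continuation = e^(−0.12)·[0.5045·0.0000 + 0.4955·3.3250] = 1.4611; exercise value = 0.0000 ≤ continuation, so V_d = 1.4611
Node 0 (S = 30): continuation = e^(−0.12)·[0.5045·0.0000 + 0.4955·1.4611] = 0.6421; exercise value = 0.0000 ≤ continuation, so V_0 = 0.6421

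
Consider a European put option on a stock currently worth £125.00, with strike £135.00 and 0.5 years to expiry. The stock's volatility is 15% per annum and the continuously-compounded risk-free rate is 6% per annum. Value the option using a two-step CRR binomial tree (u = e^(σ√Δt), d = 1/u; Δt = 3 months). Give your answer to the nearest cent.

£9.37

CRR parameters: u = e^(σ√Δt) = e^(0.15·√0.25) = 1.0779, d = 1/u = 0.9277
Per-period rate: rΔt = 0.06·0.25 = 0.015, so R = e^0.015 = 1.0151
Risk-neutral probability p = (e^0.015 − 0.9277)/(1.0779 − 0.9277) = 0.0874/0.1501 = 0.5819
Terminal stock prices: S_uu = 145.2, S_ud = 125, S_dd = 107.6
Terminal payoffs (K − S): max(-10.23, 0) = 0, max(10, 0) = 10, max(27.41, 0) = 27.41
Node u (S = 134.7): V_u = e^(−0.015)·[0.5819·0.0000 + 0.4181·10.0000] = 4.1186
Node d (S = 116): V_d = e^(−0.015)·[0.5819·10.0000 + 0.4181·27.4115] = 17.0222
Node 0 (S = 125): V_0 = e^(−0.015)·[0.5819·4.1186 + 0.4181·17.0222] = 9.3717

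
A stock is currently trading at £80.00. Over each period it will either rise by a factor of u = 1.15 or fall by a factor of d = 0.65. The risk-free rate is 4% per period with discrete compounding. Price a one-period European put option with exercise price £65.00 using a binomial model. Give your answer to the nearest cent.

£2.75

Risk-neutral probability p = (1 + 0.04 − 0.65)/(1.15 − 0.65) = 0.3900/0.5000 = 0.7800
Terminal stock prices: S_u = 92, S_d = 52
Terminal payoffs (K − S): max(-27, 0) = 0, max(13, 0) = 13
Node 0 (S = 80): V_0 = 1/1.04·[0.7800·0.0000 + 0.2200·13.0000] = 2.7500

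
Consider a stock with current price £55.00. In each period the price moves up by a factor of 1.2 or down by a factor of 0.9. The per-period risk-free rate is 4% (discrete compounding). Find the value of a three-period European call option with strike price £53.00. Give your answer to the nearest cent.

Risk-neutral probability p = (1 + 0.04 − 0.9)/(1.2 − 0.9) = 0.1400/0.3000 = 0.4667
Terminal stock prices: S_uuu = 95.04, S_uud = 71.28, S_udd = 53.46, S_ddd = 40.1
Terminal payoffs (S − K): max(42.04, 0) = 42.04, max(18.28, 0) = 18.28, max(0.46, 0) = 0.46, max(-12.9, 0) = 0
Node uu (S = 79.2): V_uu = 1/1.04·[0.4667·42.0400 + 0.5333·18.2800] = 28.2385
Node ud (S = 59.4): V_ud = 1/1.04·[0.4667·18.2800 + 0.5333·0.4600] = 8.4385
Node dd (S = 44.55): V_dd = 1/1.04·[0.4667·0.4600 + 0.5333·0.0000] = 0.2064
Node u (S = 66): V_u = 1/1.04·[0.4667·28.2385 + 0.5333·8.4385] = 16.9985
Node d (S = 49.5): V_d = 1/1.04·[0.4667·8.4385 + 0.5333·0.2064] = 3.8923
Node 0 (S = 55): V_0 = 1/1.04·[0.4667·16.9985 + 0.5333·3.8923] = 9.6236

£9.62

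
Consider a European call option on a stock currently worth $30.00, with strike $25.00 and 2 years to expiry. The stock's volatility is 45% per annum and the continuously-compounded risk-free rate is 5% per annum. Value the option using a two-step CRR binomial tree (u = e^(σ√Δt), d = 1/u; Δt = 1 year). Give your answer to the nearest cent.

CRR parameters: u = e^(σ√Δt) = e^(0.45·√1) = 1.5683, d = 1/u = 0.6376
Per-period rate: rΔt = 0.05·1 = 0.05, so R = e^0.05 = 1.0513
Risk-neutral probability p = (e^0.05 − 0.6376)/(1.5683 − 0.6376) = 0.4136/0.9307 = 0.4445
Terminal stock prices: S_uu = 73.79, S_ud = 30, S_dd = 12.2
Terminal payoffs (S − K): max(48.79, 0) = 48.79, max(5, 0) = 5, max(-12.8, 0) = 0
Node u (S = 47.05): V_u = e^(−0.05)·[0.4445·48.7881 + 0.5555·5.0000] = 23.2686
Node d (S = 19.13): V_d = e^(−0.05)·[0.4445·5.0000 + 0.5555·0.0000] = 2.1139
Node 0 (S = 30): V_0 = e^(−0.05)·[0.4445·23.2686 + 0.5555·2.1139] = 10.9545

$10.95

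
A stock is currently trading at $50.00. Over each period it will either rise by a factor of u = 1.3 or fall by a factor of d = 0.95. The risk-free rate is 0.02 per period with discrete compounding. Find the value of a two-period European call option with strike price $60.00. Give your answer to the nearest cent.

Risk-neutral probability p = (1 + 0.02 − 0.95)/(1.3 − 0.95) = 0.0700/0.3500 = 0.2000
Terminal stock prices: S_uu = 84.5, S_ud = 61.75, S_dd = 45.12
Terminal payoffs (S − K): max(24.5, 0) = 24.5, max(1.75, 0) = 1.75, max(-14.88, 0) = 0
Node u (S = 65): V_u = 1/1.02·[0.2000·24.5000 + 0.8000·1.7500] = 6.1765
Node d (S = 47.5): V_d = 1/1.02·[0.2000·1.7500 + 0.8000·0.0000] = 0.3431
Node 0 (S = 50): V_0 = 1/1.02·[0.2000·6.1765 + 0.8000·0.3431] = 1.4802

$1.48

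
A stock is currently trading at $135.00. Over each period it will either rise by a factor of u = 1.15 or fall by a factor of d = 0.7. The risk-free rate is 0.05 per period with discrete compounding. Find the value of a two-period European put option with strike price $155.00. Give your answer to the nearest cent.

Risk-neutral probability p = (1 + 0.05 − 0.7)/(1.15 − 0.7) = 0.3500/0.4500 = 0.7778
Terminal stock prices: S_uu = 178.5, S_ud = 108.7, S_dd = 66.15
Terminal payoffs (K − S): max(-23.54, 0) = 0, max(46.33, 0) = 46.33, max(88.85, 0) = 88.85
Node u (S = 155.2): V_u = 1/1.05·[0.7778·0.0000 + 0.2222·46.3250] = 9.8042
Node d (S = 94.5): V_d = 1/1.05·[0.7778·46.3250 + 0.2222·88.8500] = 53.1190
Node 0 (S = 135): V_0 = 1/1.05·[0.7778·9.8042 + 0.2222·53.1190] = 18.5045

$18.50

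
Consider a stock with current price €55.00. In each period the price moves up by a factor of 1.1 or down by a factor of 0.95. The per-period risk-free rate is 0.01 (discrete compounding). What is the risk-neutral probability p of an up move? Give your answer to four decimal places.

p = 0.4000

Risk-neutral probability p = (1 + 0.01 − 0.95)/(1.1 − 0.95) = 0.0600/0.1500 = 0.4000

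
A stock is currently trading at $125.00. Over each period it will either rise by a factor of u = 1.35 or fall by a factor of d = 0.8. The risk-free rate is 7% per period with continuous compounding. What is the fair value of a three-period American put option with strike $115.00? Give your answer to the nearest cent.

$9.18

Risk-neutral probability p = (e^0.07 − 0.8)/(1.35 − 0.8) = 0.2725/0.5500 = 0.4955
Terminal stock prices: S_uuu = 307.5, S_uud = 182.3, S_udd = 108, S_ddd = 64
Terminal payoffs (K − S): max(-192.5, 0) = 0, max(-67.25, 0) = 0, max(7, 0) = 7, max(51, 0) = 51
Node uu (S = 227.8): continuation = e^(−0.07)·[0.4955·0.0000 + 0.5045·0.0000] = 0.0000; exercise value = 0.0000 ≤ continuation, so V_uu = 0.0000
Node ud (S = 135): continuation = e^(−0.07)·[0.4955·0.0000 + 0.5045·7.0000] = 3.2929; exercise value = 0.0000 ≤ continuation, so V_ud = 3.2929
Node dd (S = 80): continuation = e^(−0.07)·[0.4955·7.0000 + 0.5045·51.0000] = 27.2253; exercise value = 35.0000 > continuation, so V_dd = 35.0000 (exercise)
Node u (S = 168.8): continuation = e^(−0.07)·[0.4955·0.0000 + 0.5045·3.2929] = 1.5491; exercise value = 0.0000 ≤ continuation, so V_u = 1.5491
Node d (S = 100): continuation = e^(−0.07)·[0.4955·3.2929 + 0.5045·35.0000] = 17.9860; exercise value = 15.0000 ≤ continuation, so V_d = 17.9860
Node 0 (S = 125): continuation = e^(−0.07)·[0.4955·1.5491 + 0.5045·17.9860] = 9.1766; exercise value = 0.0000 ≤ continuation, so V_0 = 9.1766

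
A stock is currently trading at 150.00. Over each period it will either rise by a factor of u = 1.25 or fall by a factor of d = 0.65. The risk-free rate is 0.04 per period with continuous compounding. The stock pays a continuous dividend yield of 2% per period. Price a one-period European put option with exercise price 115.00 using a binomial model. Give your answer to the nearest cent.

6.44

Per-period risk-free factor R = e^0.04 = 1.0408; dividend-adjusted growth = e^(0.04−0.02) = 1.0202.
Risk-neutral probability p = (1.0202 − 0.65)/(1.25 − 0.65) = 0.3702/0.6000 = 0.6170
Terminal stock prices: S_u = 187.5, S_d = 97.5
Terminal payoffs (K − S): max(-72.5, 0) = 0, max(17.5, 0) = 17.5
Node 0 (S = 150): V_0 = e^(−0.04)·[0.6170·0.0000 + 0.3830·17.5000] = 6.4397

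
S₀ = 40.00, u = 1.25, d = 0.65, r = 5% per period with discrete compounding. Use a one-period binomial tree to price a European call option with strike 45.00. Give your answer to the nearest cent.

Risk-neutral probability p = (1 + 0.05 − 0.65)/(1.25 − 0.65) = 0.4000/0.6000 = 0.6667
Terminal stock prices: S_u = 50, S_d = 26
Terminal payoffs (S − K): max(5, 0) = 5, max(-19, 0) = 0
Node 0 (S = 40): V_0 = 1/1.05·[0.6667·5.0000 + 0.3333·0.0000] = 3.1746

3.17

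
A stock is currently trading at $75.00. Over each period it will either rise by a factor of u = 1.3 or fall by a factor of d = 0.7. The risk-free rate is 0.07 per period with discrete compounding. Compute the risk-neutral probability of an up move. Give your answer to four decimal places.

p = 0.6167

Risk-neutral probability p = (1 + 0.07 − 0.7)/(1.3 − 0.7) = 0.3700/0.6000 = 0.6167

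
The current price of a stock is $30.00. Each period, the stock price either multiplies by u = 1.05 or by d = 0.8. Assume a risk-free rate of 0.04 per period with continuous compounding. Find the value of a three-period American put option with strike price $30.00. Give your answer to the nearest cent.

$0.48

Risk-neutral probability p = (e^0.04 − 0.8)/(1.05 − 0.8) = 0.2408/0.2500 = 0.9632
Terminal stock prices: S_uuu = 34.73, S_uud = 26.46, S_udd = 20.16, S_ddd = 15.36
Terminal payoffs (K − S): max(-4.729, 0) = 0, max(3.54, 0) = 3.54, max(9.84, 0) = 9.84, max(14.64, 0) = 14.64
Node uu (S = 33.08): continuation = e^(−0.04)·[0.9632·0.0000 + 0.0368·3.5400] = 0.1250; exercise value = 0.0000 ≤ continuation, so V_uu = 0.1250
Node ud (S = 25.2): continuation = e^(−0.04)·[0.9632·3.5400 + 0.0368·9.8400] = 3.6237; exercise value = 4.8000 > continuation, so V_ud = 4.8000 (exercise)
Node dd (S = 19.2): continuation = e^(−0.04)·[0.9632·9.8400 + 0.0368·14.6400] = 9.6237; exercise value = 10.8000 > continuation, so V_dd = 10.8000 (exercise)
Node u (S = 31.5): continuation = e^(−0.04)·[0.9632·0.1250 + 0.0368·4.8000] = 0.2852; exercise value = 0.0000 ≤ continuation, so V_u = 0.2852
Node d (S = 24): continuation = e^(−0.04)·[0.9632·4.8000 + 0.0368·10.8000] = 4.8237; exercise value = 6.0000 > continuation, so V_d = 6.0000 (exercise)
Node 0 (S = 30): continuation = e^(−0.04)·[0.9632·0.2852 + 0.0368·6.0000] = 0.4759; exercise value = 0.0000 ≤ continuation, so V_0 = 0.4759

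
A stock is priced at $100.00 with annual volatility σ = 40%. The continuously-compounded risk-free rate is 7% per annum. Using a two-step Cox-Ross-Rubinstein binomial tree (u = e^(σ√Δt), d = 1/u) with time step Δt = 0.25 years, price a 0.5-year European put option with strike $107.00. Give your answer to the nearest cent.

$13.26

CRR parameters: u = e^(σ√Δt) = e^(0.4·√0.25) = 1.2214, d = 1/u = 0.8187
Per-period rate: rΔt = 0.07·0.25 = 0.0175, so R = e^0.0175 = 1.0177
Risk-neutral probability p = (e^0.0175 − 0.8187)/(1.2214 − 0.8187) = 0.1989/0.4027 = 0.4940
Terminal stock prices: S_uu = 149.2, S_ud = 100, S_dd = 67.03
Terminal payoffs (K − S): max(-42.18, 0) = 0, max(7, 0) = 7, max(39.97, 0) = 39.97
Node u (S = 122.1): V_u = e^(−0.0175)·[0.4940·0.0000 + 0.5060·7.0000] = 3.4805
Node d (S = 81.87): V_d = e^(−0.0175)·[0.4940·7.0000 + 0.5060·39.9680] = 23.2707
Node 0 (S = 100): V_0 = e^(−0.0175)·[0.4940·3.4805 + 0.5060·23.2707] = 13.2601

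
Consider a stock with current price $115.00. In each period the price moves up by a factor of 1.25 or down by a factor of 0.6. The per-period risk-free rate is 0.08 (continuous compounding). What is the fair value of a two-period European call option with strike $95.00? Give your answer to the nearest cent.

Risk-neutral probability p = (e^0.08 − 0.6)/(1.25 − 0.6) = 0.4833/0.6500 = 0.7435
Terminal stock prices: S_uu = 179.7, S_ud = 86.25, S_dd = 41.4
Terminal payoffs (S − K): max(84.69, 0) = 84.69, max(-8.75, 0) = 0, max(-53.6, 0) = 0
Node u (S = 143.8): V_u = e^(−0.08)·[0.7435·84.6875 + 0.2565·0.0000] = 58.1256
Node d (S = 69): V_d = e^(−0.08)·[0.7435·0.0000 + 0.2565·0.0000] = 0.0000
Node 0 (S = 115): V_0 = e^(−0.08)·[0.7435·58.1256 + 0.2565·0.0000] = 39.8948

$39.89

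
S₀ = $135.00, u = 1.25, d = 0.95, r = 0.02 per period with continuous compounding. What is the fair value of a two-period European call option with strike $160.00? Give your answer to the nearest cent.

$2.79

Risk-neutral probability p = (e^0.02 − 0.95)/(1.25 − 0.95) = 0.0702/0.3000 = 0.2340
Terminal stock prices: S_uu = 210.9, S_ud = 160.3, S_dd = 121.8
Terminal payoffs (S − K): max(50.94, 0) = 50.94, max(0.3125, 0) = 0.3125, max(-38.16, 0) = 0
Node u (S = 168.8): V_u = e^(−0.02)·[0.2340·50.9375 + 0.7660·0.3125] = 11.9182
Node d (S = 128.2): V_d = e^(−0.02)·[0.2340·0.3125 + 0.7660·0.0000] = 0.0717
Node 0 (S = 135): V_0 = e^(−0.02)·[0.2340·11.9182 + 0.7660·0.0717] = 2.7875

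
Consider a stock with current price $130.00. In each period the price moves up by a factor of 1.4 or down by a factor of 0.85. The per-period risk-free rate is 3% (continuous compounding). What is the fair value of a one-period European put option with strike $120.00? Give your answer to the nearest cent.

$6.19

Risk-neutral probability p = (e^0.03 − 0.85)/(1.4 − 0.85) = 0.1805/0.5500 = 0.3281
Terminal stock prices: S_u = 182, S_d = 110.5
Terminal payoffs (K − S): max(-62, 0) = 0, max(9.5, 0) = 9.5
Node 0 (S = 130): V_0 = e^(−0.03)·[0.3281·0.0000 + 0.6719·9.5000] = 6.1944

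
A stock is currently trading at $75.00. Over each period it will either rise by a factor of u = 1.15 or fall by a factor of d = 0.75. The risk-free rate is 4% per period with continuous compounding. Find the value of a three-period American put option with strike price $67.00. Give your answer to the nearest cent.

$3.71

Risk-neutral probability p = (e^0.04 − 0.75)/(1.15 − 0.75) = 0.2908/0.4000 = 0.7270
Terminal stock prices: S_uuu = 114.1, S_uud = 74.39, S_udd = 48.52, S_ddd = 31.64
Terminal payoffs (K − S): max(-47.07, 0) = 0, max(-7.391, 0) = 0, max(18.48, 0) = 18.48, max(35.36, 0) = 35.36
Node uu (S = 99.19): continuation = e^(−0.04)·[0.7270·0.0000 + 0.2730·0.0000] = 0.0000; exercise value = 0.0000 ≤ continuation, so V_uu = 0.0000
Node ud (S = 64.69): continuation = e^(−0.04)·[0.7270·0.0000 + 0.2730·18.4844] = 4.8479; exercise value = 2.3125 ≤ continuation, so V_ud = 4.8479
Node dd (S = 42.19): continuation = e^(−0.04)·[0.7270·18.4844 + 0.2730·35.3594] = 22.1854; exercise value = 24.8125 > continuation, so V_dd = 24.8125 (exercise)
Node u (S = 86.25): continuation = e^(−0.04)·[0.7270·0.0000 + 0.2730·4.8479] = 1.2715; exercise value = 0.0000 ≤ continuation, so V_u = 1.2715
Node d (S = 56.25): continuation = e^(−0.04)·[0.7270·4.8479 + 0.2730·24.8125] = 9.8939; exercise value = 10.7500 > continuation, so V_d = 10.7500 (exercise)
Node 0 (S = 75): continuation = e^(−0.04)·[0.7270·1.2715 + 0.2730·10.7500] = 3.7075; exercise value = 0.0000 ≤ continuation, so V_0 = 3.7075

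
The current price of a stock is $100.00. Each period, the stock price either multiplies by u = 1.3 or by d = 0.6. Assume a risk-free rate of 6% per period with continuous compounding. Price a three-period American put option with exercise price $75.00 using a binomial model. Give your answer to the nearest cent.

$7.60

Risk-neutral probability p = (e^0.06 − 0.6)/(1.3 − 0.6) = 0.4618/0.7000 = 0.6598
Terminal stock prices: S_uuu = 219.7, S_uud = 101.4, S_udd = 46.8, S_ddd = 21.6
Terminal payoffs (K − S): max(-144.7, 0) = 0, max(-26.4, 0) = 0, max(28.2, 0) = 28.2, max(53.4, 0) = 53.4
Node uu (S = 169): continuation = e^(−0.06)·[0.6598·0.0000 + 0.3402·0.0000] = 0.0000; exercise value = 0.0000 ≤ continuation, so V_uu = 0.0000
Node ud (S = 78): continuation = e^(−0.06)·[0.6598·0.0000 + 0.3402·28.2000] = 9.0358; exercise value = 0.0000 ≤ continuation, so V_ud = 9.0358
Node dd (S = 36): continuation = e^(−0.06)·[0.6598·28.2000 + 0.3402·53.4000] = 34.6323; exercise value = 39.0000 > continuation, so V_dd = 39.0000 (exercise)
Node u (S = 130): continuation = e^(−0.06)·[0.6598·0.0000 + 0.3402·9.0358] = 2.8953; exercise value = 0.0000 ≤ continuation, so V_u = 2.8953
Node d (S = 60): continuation = e^(−0.06)·[0.6598·9.0358 + 0.3402·39.0000] = 18.1107; exercise value = 15.0000 ≤ continuation, so V_d = 18.1107
Node 0 (S = 100): continuation = e^(−0.06)·[0.6598·2.8953 + 0.3402·18.1107] = 7.6020; exercise value = 0.0000 ≤ continuation, so V_0 = 7.6020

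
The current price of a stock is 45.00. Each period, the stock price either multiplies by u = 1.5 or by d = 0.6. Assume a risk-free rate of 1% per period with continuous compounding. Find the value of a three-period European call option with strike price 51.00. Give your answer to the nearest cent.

Risk-neutral probability p = (e^0.01 − 0.6)/(1.5 − 0.6) = 0.4101/0.9000 = 0.4556
Terminal stock prices: S_uuu = 151.9, S_uud = 60.75, S_udd = 24.3, S_ddd = 9.72
Terminal payoffs (S − K): max(100.9, 0) = 100.9, max(9.75, 0) = 9.75, max(-26.7, 0) = 0, max(-41.28, 0) = 0
Node uu (S = 101.2): V_uu = e^(−0.01)·[0.4556·100.8750 + 0.5444·9.7500] = 50.7575
Node ud (S = 40.5): V_ud = e^(−0.01)·[0.4556·9.7500 + 0.5444·0.0000] = 4.3980
Node dd (S = 16.2): V_dd = e^(−0.01)·[0.4556·0.0000 + 0.5444·0.0000] = 0.0000
Node u (S = 67.5): V_u = e^(−0.01)·[0.4556·50.7575 + 0.5444·4.3980] = 25.2660
Node d (S = 27): V_d = e^(−0.01)·[0.4556·4.3980 + 0.5444·0.0000] = 1.9838
Node 0 (S = 45): V_0 = e^(−0.01)·[0.4556·25.2660 + 0.5444·1.9838] = 12.4662

12.47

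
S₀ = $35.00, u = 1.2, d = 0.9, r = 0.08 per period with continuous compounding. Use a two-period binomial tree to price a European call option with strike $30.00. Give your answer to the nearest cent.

$9.65

Risk-neutral probability p = (e^0.08 − 0.9)/(1.2 − 0.9) = 0.1833/0.3000 = 0.6110
Terminal stock prices: S_uu = 50.4, S_ud = 37.8, S_dd = 28.35
Terminal payoffs (S − K): max(20.4, 0) = 20.4, max(7.8, 0) = 7.8, max(-1.65, 0) = 0
Node u (S = 42): V_u = e^(−0.08)·[0.6110·20.4000 + 0.3890·7.8000] = 14.3065
Node d (S = 31.5): V_d = e^(−0.08)·[0.6110·7.8000 + 0.3890·0.0000] = 4.3991
Node 0 (S = 35): V_0 = e^(−0.08)·[0.6110·14.3065 + 0.3890·4.3991] = 9.6485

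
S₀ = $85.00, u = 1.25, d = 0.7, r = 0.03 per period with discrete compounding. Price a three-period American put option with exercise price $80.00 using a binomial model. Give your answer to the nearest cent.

Risk-neutral probability p = (1 + 0.03 − 0.7)/(1.25 − 0.7) = 0.3300/0.5500 = 0.6000
Terminal stock prices: S_uuu = 166, S_uud = 92.97, S_udd = 52.06, S_ddd = 29.15
Terminal payoffs (K − S): max(-86.02, 0) = 0, max(-12.97, 0) = 0, max(27.94, 0) = 27.94, max(50.85, 0) = 50.85
Node uu (S = 132.8): continuation = 1/1.03·[0.6000·0.0000 + 0.4000·0.0000] = 0.0000; exercise value = 0.0000 ≤ continuation, so V_uu = 0.0000
Node ud (S = 74.38): continuation = 1/1.03·[0.6000·0.0000 + 0.4000·27.9375] = 10.8495; exercise value = 5.6250 ≤ continuation, so V_ud = 10.8495
Node dd (S = 41.65): continuation = 1/1.03·[0.6000·27.9375 + 0.4000·50.8450] = 36.0199; exercise value = 38.3500 > continuation, so V_dd = 38.3500 (exercise)
Node u (S = 106.2): continuation = 1/1.03·[0.6000·0.0000 + 0.4000·10.8495] = 4.2134; exercise value = 0.0000 ≤ continuation, so V_u = 4.2134
Node d (S = 59.5): continuation = 1/1.03·[0.6000·10.8495 + 0.4000·38.3500] = 21.2133; exercise value = 20.5000 ≤ continuation, so V_d = 21.2133
Node 0 (S = 85): continuation = 1/1.03·[0.6000·4.2134 + 0.4000·21.2133] = 10.6926; exercise value = 0.0000 ≤ continuation, so V_0 = 10.6926

$10.69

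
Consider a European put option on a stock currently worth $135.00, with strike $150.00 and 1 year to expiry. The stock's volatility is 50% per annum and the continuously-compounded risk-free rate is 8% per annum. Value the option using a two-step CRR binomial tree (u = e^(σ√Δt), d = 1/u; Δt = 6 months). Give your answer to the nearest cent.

CRR parameters: u = e^(σ√Δt) = e^(0.5·√0.5) = 1.4241, d = 1/u = 0.7022
Per-period rate: rΔt = 0.08·0.5 = 0.04, so R = e^0.04 = 1.0408
Risk-neutral probability p = (e^0.04 − 0.7022)/(1.4241 − 0.7022) = 0.3386/0.7219 = 0.4691
Terminal stock prices: S_uu = 273.8, S_ud = 135, S_dd = 66.56
Terminal payoffs (K − S): max(-123.8, 0) = 0, max(15, 0) = 15, max(83.44, 0) = 83.44
Node u (S = 192.3): V_u = e^(−0.04)·[0.4691·0.0000 + 0.5309·15.0000] = 7.6520
Node d (S = 94.8): V_d = e^(−0.04)·[0.4691·15.0000 + 0.5309·83.4357] = 49.3230
Node 0 (S = 135): V_0 = e^(−0.04)·[0.4691·7.6520 + 0.5309·49.3230] = 28.6096

$28.61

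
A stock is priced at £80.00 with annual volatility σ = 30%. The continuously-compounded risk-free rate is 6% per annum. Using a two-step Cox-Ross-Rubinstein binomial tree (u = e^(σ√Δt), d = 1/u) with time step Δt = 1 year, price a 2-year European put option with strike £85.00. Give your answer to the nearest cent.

£10.36

CRR parameters: u = e^(σ√Δt) = e^(0.3·√1) = 1.3499, d = 1/u = 0.7408
Per-period rate: rΔt = 0.06·1 = 0.06, so R = e^0.06 = 1.0618
Risk-neutral probability p = (e^0.06 − 0.7408)/(1.3499 − 0.7408) = 0.3210/0.6090 = 0.5271
Terminal stock prices: S_uu = 145.8, S_ud = 80, S_dd = 43.9
Terminal payoffs (K − S): max(-60.77, 0) = 0, max(5, 0) = 5, max(41.1, 0) = 41.1
Node u (S = 108): V_u = e^(−0.06)·[0.5271·0.0000 + 0.4729·5.0000] = 2.2269
Node d (S = 59.27): V_d = e^(−0.06)·[0.5271·5.0000 + 0.4729·41.0951] = 20.7845
Node 0 (S = 80): V_0 = e^(−0.06)·[0.5271·2.2269 + 0.4729·20.7845] = 10.3622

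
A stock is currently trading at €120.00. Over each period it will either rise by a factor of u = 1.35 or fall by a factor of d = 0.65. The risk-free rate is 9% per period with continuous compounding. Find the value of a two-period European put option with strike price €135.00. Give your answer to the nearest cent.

Risk-neutral probability p = (e^0.09 − 0.65)/(1.35 − 0.65) = 0.4442/0.7000 = 0.6345
Terminal stock prices: S_uu = 218.7, S_ud = 105.3, S_dd = 50.7
Terminal payoffs (K − S): max(-83.7, 0) = 0, max(29.7, 0) = 29.7, max(84.3, 0) = 84.3
Node u (S = 162): V_u = e^(−0.09)·[0.6345·0.0000 + 0.3655·29.7000] = 9.9201
Node d (S = 78): V_d = e^(−0.09)·[0.6345·29.7000 + 0.3655·84.3000] = 45.3807
Node 0 (S = 120): V_0 = e^(−0.09)·[0.6345·9.9201 + 0.3655·45.3807] = 20.9105

€20.91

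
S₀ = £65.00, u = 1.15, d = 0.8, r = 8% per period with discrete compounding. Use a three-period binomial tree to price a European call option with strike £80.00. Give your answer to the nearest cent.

£7.66

Risk-neutral probability p = (1 + 0.08 − 0.8)/(1.15 − 0.8) = 0.2800/0.3500 = 0.8000
Terminal stock prices: S_uuu = 98.86, S_uud = 68.77, S_udd = 47.84, S_ddd = 33.28
Terminal payoffs (S − K): max(18.86, 0) = 18.86, max(-11.23, 0) = 0, max(-32.16, 0) = 0, max(-46.72, 0) = 0
Node uu (S = 85.96): V_uu = 1/1.08·[0.8000·18.8569 + 0.2000·0.0000] = 13.9681
Node ud (S = 59.8): V_ud = 1/1.08·[0.8000·0.0000 + 0.2000·0.0000] = 0.0000
Node dd (S = 41.6): V_dd = 1/1.08·[0.8000·0.0000 + 0.2000·0.0000] = 0.0000
Node u (S = 74.75): V_u = 1/1.08·[0.8000·13.9681 + 0.2000·0.0000] = 10.3467
Node d (S = 52): V_d = 1/1.08·[0.8000·0.0000 + 0.2000·0.0000] = 0.0000
Node 0 (S = 65): V_0 = 1/1.08·[0.8000·10.3467 + 0.2000·0.0000] = 7.6642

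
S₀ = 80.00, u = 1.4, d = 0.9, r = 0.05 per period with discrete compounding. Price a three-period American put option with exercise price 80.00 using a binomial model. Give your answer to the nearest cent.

6.76

Risk-neutral probability p = (1 + 0.05 − 0.9)/(1.4 − 0.9) = 0.1500/0.5000 = 0.3000
Terminal stock prices: S_uuu = 219.5, S_uud = 141.1, S_udd = 90.72, S_ddd = 58.32
Terminal payoffs (K − S): max(-139.5, 0) = 0, max(-61.12, 0) = 0, max(-10.72, 0) = 0, max(21.68, 0) = 21.68
Node uu (S = 156.8): continuation = 1/1.05·[0.3000·0.0000 + 0.7000·0.0000] = 0.0000; exercise value = 0.0000 ≤ continuation, so V_uu = 0.0000
Node ud (S = 100.8): continuation = 1/1.05·[0.3000·0.0000 + 0.7000·0.0000] = 0.0000; exercise value = 0.0000 ≤ continuation, so V_ud = 0.0000
Node dd (S = 64.8): continuation = 1/1.05·[0.3000·0.0000 + 0.7000·21.6800] = 14.4533; exercise value = 15.2000 > continuation, so V_dd = 15.2000 (exercise)
Node u (S = 112): continuation = 1/1.05·[0.3000·0.0000 + 0.7000·0.0000] = 0.0000; exercise value = 0.0000 ≤ continuation, so V_u = 0.0000
Node d (S = 72): continuation = 1/1.05·[0.3000·0.0000 + 0.7000·15.2000] = 10.1333; exercise value = 8.0000 ≤ continuation, so V_d = 10.1333
Node 0 (S = 80): continuation = 1/1.05·[0.3000·0.0000 + 0.7000·10.1333] = 6.7556; exercise value = 0.0000 ≤ continuation, so V_0 = 6.7556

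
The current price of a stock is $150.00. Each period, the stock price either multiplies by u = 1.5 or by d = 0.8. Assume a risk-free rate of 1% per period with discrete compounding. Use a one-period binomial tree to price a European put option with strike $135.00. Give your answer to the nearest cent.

$10.40

Risk-neutral probability p = (1 + 0.01 − 0.8)/(1.5 − 0.8) = 0.2100/0.7000 = 0.3000
Terminal stock prices: S_u = 225, S_d = 120
Terminal payoffs (K − S): max(-90, 0) = 0, max(15, 0) = 15
Node 0 (S = 150): V_0 = 1/1.01·[0.3000·0.0000 + 0.7000·15.0000] = 10.3960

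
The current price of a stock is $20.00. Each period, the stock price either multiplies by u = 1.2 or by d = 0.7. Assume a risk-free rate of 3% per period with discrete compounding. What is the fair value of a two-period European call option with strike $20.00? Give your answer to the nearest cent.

Risk-neutral probability p = (1 + 0.03 − 0.7)/(1.2 − 0.7) = 0.3300/0.5000 = 0.6600
Terminal stock prices: S_uu = 28.8, S_ud = 16.8, S_dd = 9.8
Terminal payoffs (S − K): max(8.8, 0) = 8.8, max(-3.2, 0) = 0, max(-10.2, 0) = 0
Node u (S = 24): V_u = 1/1.03·[0.6600·8.8000 + 0.3400·0.0000] = 5.6388
Node d (S = 14): V_d = 1/1.03·[0.6600·0.0000 + 0.3400·0.0000] = 0.0000
Node 0 (S = 20): V_0 = 1/1.03·[0.6600·5.6388 + 0.3400·0.0000] = 3.6132

$3.61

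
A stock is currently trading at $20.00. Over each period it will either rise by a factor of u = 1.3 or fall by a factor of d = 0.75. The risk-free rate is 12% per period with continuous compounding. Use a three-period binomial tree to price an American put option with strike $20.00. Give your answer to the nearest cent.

$1.64

Risk-neutral probability p = (e^0.12 − 0.75)/(1.3 − 0.75) = 0.3775/0.5500 = 0.6864
Terminal stock prices: S_uuu = 43.94, S_uud = 25.35, S_udd = 14.62, S_ddd = 8.438
Terminal payoffs (K − S): max(-23.94, 0) = 0, max(-5.35, 0) = 0, max(5.375, 0) = 5.375, max(11.56, 0) = 11.56
Node uu (S = 33.8): continuation = e^(−0.12)·[0.6864·0.0000 + 0.3136·0.0000] = 0.0000; exercise value = 0.0000 ≤ continuation, so V_uu = 0.0000
Node ud (S = 19.5): continuation = e^(−0.12)·[0.6864·0.0000 + 0.3136·5.3750] = 1.4952; exercise value = 0.5000 ≤ continuation, so V_ud = 1.4952
Node dd (S = 11.25): continuation = e^(−0.12)·[0.6864·5.3750 + 0.3136·11.5625] = 6.4884; exercise value = 8.7500 > continuation, so V_dd = 8.7500 (exercise)
Node u (S = 26): continuation = e^(−0.12)·[0.6864·0.0000 + 0.3136·1.4952] = 0.4159; exercise value = 0.0000 ≤ continuation, so V_u = 0.4159
Node d (S = 15): continuation = e^(−0.12)·[0.6864·1.4952 + 0.3136·8.7500] = 3.3442; exercise value = 5.0000 > continuation, so V_d = 5.0000 (exercise)
Node 0 (S = 20): continuation = e^(−0.12)·[0.6864·0.4159 + 0.3136·5.0000] = 1.6441; exercise value = 0.0000 ≤ continuation, so V_0 = 1.6441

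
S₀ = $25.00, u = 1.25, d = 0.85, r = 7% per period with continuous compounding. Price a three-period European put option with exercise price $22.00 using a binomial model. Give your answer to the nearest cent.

$0.47

Risk-neutral probability p = (e^0.07 − 0.85)/(1.25 − 0.85) = 0.2225/0.4000 = 0.5563
Terminal stock prices: S_uuu = 48.83, S_uud = 33.2, S_udd = 22.58, S_ddd = 15.35
Terminal payoffs (K − S): max(-26.83, 0) = 0, max(-11.2, 0) = 0, max(-0.5781, 0) = 0, max(6.647, 0) = 6.647
Node uu (S = 39.06): V_uu = e^(−0.07)·[0.5563·0.0000 + 0.4437·0.0000] = 0.0000
Node ud (S = 26.56): V_ud = e^(−0.07)·[0.5563·0.0000 + 0.4437·0.0000] = 0.0000
Node dd (S = 18.06): V_dd = e^(−0.07)·[0.5563·0.0000 + 0.4437·6.6469] = 2.7500
Node u (S = 31.25): V_u = e^(−0.07)·[0.5563·0.0000 + 0.4437·0.0000] = 0.0000
Node d (S = 21.25): V_d = e^(−0.07)·[0.5563·0.0000 + 0.4437·2.7500] = 1.1378
Node 0 (S = 25): V_0 = e^(−0.07)·[0.5563·0.0000 + 0.4437·1.1378] = 0.4707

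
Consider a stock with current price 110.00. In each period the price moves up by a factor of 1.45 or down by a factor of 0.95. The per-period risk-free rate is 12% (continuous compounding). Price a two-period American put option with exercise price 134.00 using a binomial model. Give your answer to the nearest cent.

24.00

Risk-neutral probability p = (e^0.12 − 0.95)/(1.45 − 0.95) = 0.1775/0.5000 = 0.3550
Terminal stock prices: S_uu = 231.3, S_ud = 151.5, S_dd = 99.27
Terminal payoffs (K − S): max(-97.28, 0) = 0, max(-17.53, 0) = 0, max(34.73, 0) = 34.73
Node u (S = 159.5): continuation = e^(−0.12)·[0.3550·0.0000 + 0.6450·0.0000] = 0.0000; exercise value = 0.0000 ≤ continuation, so V_u = 0.0000
Node d (S = 104.5): continuation = e^(−0.12)·[0.3550·0.0000 + 0.6450·34.7250] = 19.8651; exercise value = 29.5000 > continuation, so V_d = 29.5000 (exercise)
Node 0 (S = 110): continuation = e^(−0.12)·[0.3550·0.0000 + 0.6450·29.5000] = 16.8760; exercise value = 24.0000 > continuation, so V_0 = 24.0000 (exercise)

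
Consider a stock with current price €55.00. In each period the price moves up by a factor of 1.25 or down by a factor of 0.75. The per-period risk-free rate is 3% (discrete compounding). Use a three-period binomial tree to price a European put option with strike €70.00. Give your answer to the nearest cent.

€15.07

Risk-neutral probability p = (1 + 0.03 − 0.75)/(1.25 − 0.75) = 0.2800/0.5000 = 0.5600
Terminal stock prices: S_uuu = 107.4, S_uud = 64.45, S_udd = 38.67, S_ddd = 23.2
Terminal payoffs (K − S): max(-37.42, 0) = 0, max(5.547, 0) = 5.547, max(31.33, 0) = 31.33, max(46.8, 0) = 46.8
Node uu (S = 85.94): V_uu = 1/1.03·[0.5600·0.0000 + 0.4400·5.5469] = 2.3695
Node ud (S = 51.56): V_ud = 1/1.03·[0.5600·5.5469 + 0.4400·31.3281] = 16.3987
Node dd (S = 30.94): V_dd = 1/1.03·[0.5600·31.3281 + 0.4400·46.7969] = 37.0237
Node u (S = 68.75): V_u = 1/1.03·[0.5600·2.3695 + 0.4400·16.3987] = 8.2935
Node d (S = 41.25): V_d = 1/1.03·[0.5600·16.3987 + 0.4400·37.0237] = 24.7317
Node 0 (S = 55): V_0 = 1/1.03·[0.5600·8.2935 + 0.4400·24.7317] = 15.0741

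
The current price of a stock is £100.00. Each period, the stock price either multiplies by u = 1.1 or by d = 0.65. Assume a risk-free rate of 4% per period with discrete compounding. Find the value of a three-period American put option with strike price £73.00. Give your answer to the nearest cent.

Risk-neutral probability p = (1 + 0.04 − 0.65)/(1.1 − 0.65) = 0.3900/0.4500 = 0.8667
Terminal stock prices: S_uuu = 133.1, S_uud = 78.65, S_udd = 46.48, S_ddd = 27.46
Terminal payoffs (K − S): max(-60.1, 0) = 0, max(-5.65, 0) = 0, max(26.52, 0) = 26.52, max(45.54, 0) = 45.54
Node uu (S = 121): continuation = 1/1.04·[0.8667·0.0000 + 0.1333·0.0000] = 0.0000; exercise value = 0.0000 ≤ continuation, so V_uu = 0.0000
Node ud (S = 71.5): continuation = 1/1.04·[0.8667·0.0000 + 0.1333·26.5250] = 3.4006; exercise value = 1.5000 ≤ continuation, so V_ud = 3.4006
Node dd (S = 42.25): continuation = 1/1.04·[0.8667·26.5250 + 0.1333·45.5375] = 27.9423; exercise value = 30.7500 > continuation, so V_dd = 30.7500 (exercise)
Node u (S = 110): continuation = 1/1.04·[0.8667·0.0000 + 0.1333·3.4006] = 0.4360; exercise value = 0.0000 ≤ continuation, so V_u = 0.4360
Node d (S = 65): continuation = 1/1.04·[0.8667·3.4006 + 0.1333·30.7500] = 6.7762; exercise value = 8.0000 > continuation, so V_d = 8.0000 (exercise)
Node 0 (S = 100): continuation = 1/1.04·[0.8667·0.4360 + 0.1333·8.0000] = 1.3890; exercise value = 0.0000 ≤ continuation, so V_0 = 1.3890

£1.39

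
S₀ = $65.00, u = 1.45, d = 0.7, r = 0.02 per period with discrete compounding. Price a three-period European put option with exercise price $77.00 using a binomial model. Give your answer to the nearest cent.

$21.93

Risk-neutral probability p = (1 + 0.02 − 0.7)/(1.45 − 0.7) = 0.3200/0.7500 = 0.4267
Terminal stock prices: S_uuu = 198.2, S_uud = 95.66, S_udd = 46.18, S_ddd = 22.29
Terminal payoffs (K − S): max(-121.2, 0) = 0, max(-18.66, 0) = 0, max(30.82, 0) = 30.82, max(54.71, 0) = 54.71
Node uu (S = 136.7): V_uu = 1/1.02·[0.4267·0.0000 + 0.5733·0.0000] = 0.0000
Node ud (S = 65.97): V_ud = 1/1.02·[0.4267·0.0000 + 0.5733·30.8175] = 17.3223
Node dd (S = 31.85): V_dd = 1/1.02·[0.4267·30.8175 + 0.5733·54.7050] = 43.6402
Node u (S = 94.25): V_u = 1/1.02·[0.4267·0.0000 + 0.5733·17.3223] = 9.7367
Node d (S = 45.5): V_d = 1/1.02·[0.4267·17.3223 + 0.5733·43.6402] = 31.7757
Node 0 (S = 65): V_0 = 1/1.02·[0.4267·9.7367 + 0.5733·31.7757] = 21.9337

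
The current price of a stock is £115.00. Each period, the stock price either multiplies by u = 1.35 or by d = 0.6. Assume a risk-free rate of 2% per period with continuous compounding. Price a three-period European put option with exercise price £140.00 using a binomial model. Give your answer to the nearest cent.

£40.52

Risk-neutral probability p = (e^0.02 − 0.6)/(1.35 − 0.6) = 0.4202/0.7500 = 0.5603
Terminal stock prices: S_uuu = 282.9, S_uud = 125.8, S_udd = 55.89, S_ddd = 24.84
Terminal payoffs (K − S): max(-142.9, 0) = 0, max(14.25, 0) = 14.25, max(84.11, 0) = 84.11, max(115.2, 0) = 115.2
Node uu (S = 209.6): V_uu = e^(−0.02)·[0.5603·0.0000 + 0.4397·14.2475] = 6.1410
Node ud (S = 93.15): V_ud = e^(−0.02)·[0.5603·14.2475 + 0.4397·84.1100] = 44.0778
Node dd (S = 41.4): V_dd = e^(−0.02)·[0.5603·84.1100 + 0.4397·115.1600] = 95.8278
Node u (S = 155.2): V_u = e^(−0.02)·[0.5603·6.1410 + 0.4397·44.0778] = 22.3711
Node d (S = 69): V_d = e^(−0.02)·[0.5603·44.0778 + 0.4397·95.8278] = 65.5105
Node 0 (S = 115): V_0 = e^(−0.02)·[0.5603·22.3711 + 0.4397·65.5105] = 40.5223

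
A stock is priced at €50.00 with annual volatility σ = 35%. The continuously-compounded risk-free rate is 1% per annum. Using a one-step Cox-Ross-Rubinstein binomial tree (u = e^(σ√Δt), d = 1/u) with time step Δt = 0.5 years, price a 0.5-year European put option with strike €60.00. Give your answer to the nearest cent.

CRR parameters: u = e^(σ√Δt) = e^(0.35·√0.5) = 1.2808, d = 1/u = 0.7808
Per-period rate: rΔt = 0.01·0.5 = 0.005, so R = e^0.005 = 1.0050
Risk-neutral probability p = (e^0.005 − 0.7808)/(1.2808 − 0.7808) = 0.2243/0.5000 = 0.4485
Terminal stock prices: S_u = 64.04, S_d = 39.04
Terminal payoffs (K − S): max(-4.04, 0) = 0, max(20.96, 0) = 20.96
Node 0 (S = 50): V_0 = e^(−0.005)·[0.4485·0.0000 + 0.5515·20.9620] = 11.5036

€11.50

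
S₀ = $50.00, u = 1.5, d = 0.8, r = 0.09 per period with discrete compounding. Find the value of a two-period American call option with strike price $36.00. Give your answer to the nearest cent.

$20.85

Risk-neutral probability p = (1 + 0.09 − 0.8)/(1.5 − 0.8) = 0.2900/0.7000 = 0.4143
Terminal stock prices: S_uu = 112.5, S_ud = 60, S_dd = 32
Terminal payoffs (S − K): max(76.5, 0) = 76.5, max(24, 0) = 24, max(-4, 0) = 0
Node u (S = 75): continuation = 1/1.09·[0.4143·76.5000 + 0.5857·24.0000] = 41.9725; exercise value = 39.0000 ≤ continuation, so V_u = 41.9725
Node d (S = 40): continuation = 1/1.09·[0.4143·24.0000 + 0.5857·0.0000] = 9.1219; exercise value = 4.0000 ≤ continuation, so V_d = 9.1219
Node 0 (S = 50): continuation = 1/1.09·[0.4143·41.9725 + 0.5857·9.1219] = 20.8545; exercise value = 14.0000 ≤ continuation, so V_0 = 20.8545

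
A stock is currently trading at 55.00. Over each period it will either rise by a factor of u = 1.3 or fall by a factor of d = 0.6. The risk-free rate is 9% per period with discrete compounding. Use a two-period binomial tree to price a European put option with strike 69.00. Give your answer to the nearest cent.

12.95

Risk-neutral probability p = (1 + 0.09 − 0.6)/(1.3 − 0.6) = 0.4900/0.7000 = 0.7000
Terminal stock prices: S_uu = 92.95, S_ud = 42.9, S_dd = 19.8
Terminal payoffs (K − S): max(-23.95, 0) = 0, max(26.1, 0) = 26.1, max(49.2, 0) = 49.2
Node u (S = 71.5): V_u = 1/1.09·[0.7000·0.0000 + 0.3000·26.1000] = 7.1835
Node d (S = 33): V_d = 1/1.09·[0.7000·26.1000 + 0.3000·49.2000] = 30.3028
Node 0 (S = 55): V_0 = 1/1.09·[0.7000·7.1835 + 0.3000·30.3028] = 12.9535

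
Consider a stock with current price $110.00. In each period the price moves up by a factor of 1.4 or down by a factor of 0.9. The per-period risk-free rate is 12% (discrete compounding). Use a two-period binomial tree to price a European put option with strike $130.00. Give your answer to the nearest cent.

$10.22

Risk-neutral probability p = (1 + 0.12 − 0.9)/(1.4 − 0.9) = 0.2200/0.5000 = 0.4400
Terminal stock prices: S_uu = 215.6, S_ud = 138.6, S_dd = 89.1
Terminal payoffs (K − S): max(-85.6, 0) = 0, max(-8.6, 0) = 0, max(40.9, 0) = 40.9
Node u (S = 154): V_u = 1/1.12·[0.4400·0.0000 + 0.5600·0.0000] = 0.0000
Node d (S = 99): V_d = 1/1.12·[0.4400·0.0000 + 0.5600·40.9000] = 20.4500
Node 0 (S = 110): V_0 = 1/1.12·[0.4400·0.0000 + 0.5600·20.4500] = 10.2250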